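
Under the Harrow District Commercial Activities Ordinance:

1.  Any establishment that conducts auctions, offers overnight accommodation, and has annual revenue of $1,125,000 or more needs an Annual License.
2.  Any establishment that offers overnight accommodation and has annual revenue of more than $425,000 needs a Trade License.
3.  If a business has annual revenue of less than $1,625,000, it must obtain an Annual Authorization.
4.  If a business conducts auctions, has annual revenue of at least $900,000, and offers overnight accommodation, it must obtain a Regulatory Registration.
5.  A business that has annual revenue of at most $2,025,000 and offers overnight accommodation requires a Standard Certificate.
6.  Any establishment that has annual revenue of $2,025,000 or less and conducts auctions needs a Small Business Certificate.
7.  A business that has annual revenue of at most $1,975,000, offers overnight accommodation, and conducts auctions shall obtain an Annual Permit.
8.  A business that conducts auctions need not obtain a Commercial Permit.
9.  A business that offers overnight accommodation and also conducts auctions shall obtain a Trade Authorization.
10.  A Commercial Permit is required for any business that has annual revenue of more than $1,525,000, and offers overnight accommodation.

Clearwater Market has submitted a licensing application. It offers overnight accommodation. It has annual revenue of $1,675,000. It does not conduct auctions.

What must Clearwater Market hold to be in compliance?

Commercial Permit, Standard Certificate, Trade License

1. does not conduct auctions; offers overnight accommodation; revenue $1,675,000 ≥ $1,125,000 → Annual License not required.
2. offers overnight accommodation; revenue $1,675,000 > $425,000 → Trade License required.
3. revenue $1,675,000 ≥ $1,625,000 → Annual Authorization not required.
4. does not conduct auctions; revenue $1,675,000 ≥ $900,000; offers overnight accommodation → Regulatory Registration not required.
5. revenue $1,675,000 ≤ $2,025,000; offers overnight accommodation → Standard Certificate required.
6. revenue $1,675,000 ≤ $2,025,000; does not conduct auctions → Small Business Certificate not required.
7. revenue $1,675,000 ≤ $1,975,000; offers overnight accommodation; does not conduct auctions → Annual Permit not required.
8. does not conduct auctions → Commercial Permit exemption does not apply.
9. offers overnight accommodation; does not conduct auctions → Trade Authorization not required.
10. revenue $1,675,000 > $1,525,000; offers overnight accommodation → Commercial Permit required.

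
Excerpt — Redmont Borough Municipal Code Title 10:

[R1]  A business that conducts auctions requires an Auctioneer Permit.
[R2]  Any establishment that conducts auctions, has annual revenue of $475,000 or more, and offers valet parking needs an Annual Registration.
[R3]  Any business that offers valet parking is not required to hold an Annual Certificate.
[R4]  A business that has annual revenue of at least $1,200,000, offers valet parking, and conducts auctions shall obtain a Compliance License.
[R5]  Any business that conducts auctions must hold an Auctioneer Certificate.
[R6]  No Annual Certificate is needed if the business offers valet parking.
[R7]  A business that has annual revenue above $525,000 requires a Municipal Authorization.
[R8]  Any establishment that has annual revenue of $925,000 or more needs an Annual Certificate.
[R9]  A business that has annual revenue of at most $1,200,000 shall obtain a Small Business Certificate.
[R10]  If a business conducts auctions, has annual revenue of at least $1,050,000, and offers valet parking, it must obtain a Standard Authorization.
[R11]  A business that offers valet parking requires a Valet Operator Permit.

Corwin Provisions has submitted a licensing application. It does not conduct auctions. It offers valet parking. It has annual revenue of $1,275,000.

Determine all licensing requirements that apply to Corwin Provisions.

[R1] does not conduct auctions → Auctioneer Permit not required.
[R2] does not conduct auctions; revenue $1,275,000 ≥ $475,000; offers valet parking → Annual Registration not required.
[R3] offers valet parking → exempt from Annual Certificate.
[R4] revenue $1,275,000 ≥ $1,200,000; offers valet parking; does not conduct auctions → Compliance License not required.
[R5] does not conduct auctions → Auctioneer Certificate not required.
[R6] offers valet parking → exempt from Annual Certificate.
[R7] revenue $1,275,000 > $525,000 → Municipal Authorization required.
[R8] revenue $1,275,000 ≥ $925,000 → Annual Certificate required.
[R9] revenue $1,275,000 > $1,200,000 → Small Business Certificate not required.
[R10] does not conduct auctions; revenue $1,275,000 ≥ $1,050,000; offers valet parking → Standard Authorization not required.
[R11] offers valet parking → Valet Operator Permit required.

Municipal Authorization, Valet Operator Permit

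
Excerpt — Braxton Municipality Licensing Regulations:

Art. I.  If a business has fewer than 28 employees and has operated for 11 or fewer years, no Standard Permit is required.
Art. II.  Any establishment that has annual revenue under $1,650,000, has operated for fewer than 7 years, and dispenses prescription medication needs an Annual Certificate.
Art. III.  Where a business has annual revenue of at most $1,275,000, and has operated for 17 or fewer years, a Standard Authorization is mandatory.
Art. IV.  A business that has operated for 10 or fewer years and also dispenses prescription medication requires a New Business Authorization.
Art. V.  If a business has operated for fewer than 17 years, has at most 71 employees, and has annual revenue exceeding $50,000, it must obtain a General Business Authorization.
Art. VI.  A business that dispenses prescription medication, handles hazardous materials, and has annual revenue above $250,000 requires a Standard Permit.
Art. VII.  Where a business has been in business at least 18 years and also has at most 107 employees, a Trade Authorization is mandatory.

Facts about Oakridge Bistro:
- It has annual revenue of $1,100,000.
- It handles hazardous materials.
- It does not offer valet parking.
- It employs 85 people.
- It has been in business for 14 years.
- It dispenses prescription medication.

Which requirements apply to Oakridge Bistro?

Art. I. employees 85 ≥ 28; years in business 14 > 11 → Standard Permit exemption does not apply.
Art. II. revenue $1,100,000 < $1,650,000; years in business 14 ≥ 7; dispenses prescription medication → Annual Certificate not required.
Art. III. revenue $1,100,000 ≤ $1,275,000; years in business 14 ≤ 17 → Standard Authorization required.
Art. IV. years in business 14 > 10; dispenses prescription medication → New Business Authorization not required.
Art. V. years in business 14 < 17; employees 85 > 71; revenue $1,100,000 > $50,000 → General Business Authorization not required.
Art. VI. dispenses prescription medication; handles hazardous materials; revenue $1,100,000 > $250,000 → Standard Permit required.
Art. VII. years in business 14 < 18; employees 85 ≤ 107 → Trade Authorization not required.

Standard Authorization, Standard Permit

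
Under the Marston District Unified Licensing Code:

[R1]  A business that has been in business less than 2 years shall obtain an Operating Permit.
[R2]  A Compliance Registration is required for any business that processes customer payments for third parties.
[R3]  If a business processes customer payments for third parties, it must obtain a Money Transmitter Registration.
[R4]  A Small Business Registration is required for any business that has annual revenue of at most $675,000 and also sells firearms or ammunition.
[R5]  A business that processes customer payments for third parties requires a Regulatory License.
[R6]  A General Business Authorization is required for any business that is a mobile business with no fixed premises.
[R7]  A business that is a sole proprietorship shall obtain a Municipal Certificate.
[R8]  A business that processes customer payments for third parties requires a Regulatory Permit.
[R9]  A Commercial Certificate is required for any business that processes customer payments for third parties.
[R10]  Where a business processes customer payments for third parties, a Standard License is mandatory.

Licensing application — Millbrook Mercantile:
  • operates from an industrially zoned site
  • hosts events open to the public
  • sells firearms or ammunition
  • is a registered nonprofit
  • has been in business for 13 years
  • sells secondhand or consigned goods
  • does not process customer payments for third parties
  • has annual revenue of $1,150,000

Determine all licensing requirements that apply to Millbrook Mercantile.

None

[R1] years in business 13 ≥ 2 → Operating Permit not required.
[R2] does not process customer payments for third parties → Compliance Registration not required.
[R3] does not process customer payments for third parties → Money Transmitter Registration not required.
[R4] revenue $1,150,000 > $675,000; sells firearms or ammunition → Small Business Registration not required.
[R5] does not process customer payments for third parties → Regulatory License not required.
[R6] operates from an industrially zoned site (not: is a mobile business with no fixed premises) → General Business Authorization not required.
[R7] is a registered nonprofit (not: is a sole proprietorship) → Municipal Certificate not required.
[R8] does not process customer payments for third parties → Regulatory Permit not required.
[R9] does not process customer payments for third parties → Commercial Certificate not required.
[R10] does not process customer payments for third parties → Standard License not required.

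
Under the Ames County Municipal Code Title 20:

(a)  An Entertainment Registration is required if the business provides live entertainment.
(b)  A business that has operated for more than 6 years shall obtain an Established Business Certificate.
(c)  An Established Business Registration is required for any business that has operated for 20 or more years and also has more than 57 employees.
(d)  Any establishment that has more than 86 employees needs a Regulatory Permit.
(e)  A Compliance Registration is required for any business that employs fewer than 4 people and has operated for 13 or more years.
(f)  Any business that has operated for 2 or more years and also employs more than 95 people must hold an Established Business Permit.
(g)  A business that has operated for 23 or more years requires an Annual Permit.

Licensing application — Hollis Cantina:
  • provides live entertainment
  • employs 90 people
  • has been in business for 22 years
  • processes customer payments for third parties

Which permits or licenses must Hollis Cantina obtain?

Entertainment Registration, Established Business Certificate, Established Business Registration, Regulatory Permit

(a) provides live entertainment → Entertainment Registration required.
(b) years in business 22 > 6 → Established Business Certificate required.
(c) years in business 22 ≥ 20; employees 90 > 57 → Established Business Registration required.
(d) employees 90 > 86 → Regulatory Permit required.
(e) employees 90 ≥ 4; years in business 22 ≥ 13 → Compliance Registration not required.
(f) years in business 22 ≥ 2; employees 90 ≤ 95 → Established Business Permit not required.
(g) years in business 22 < 23 → Annual Permit not required.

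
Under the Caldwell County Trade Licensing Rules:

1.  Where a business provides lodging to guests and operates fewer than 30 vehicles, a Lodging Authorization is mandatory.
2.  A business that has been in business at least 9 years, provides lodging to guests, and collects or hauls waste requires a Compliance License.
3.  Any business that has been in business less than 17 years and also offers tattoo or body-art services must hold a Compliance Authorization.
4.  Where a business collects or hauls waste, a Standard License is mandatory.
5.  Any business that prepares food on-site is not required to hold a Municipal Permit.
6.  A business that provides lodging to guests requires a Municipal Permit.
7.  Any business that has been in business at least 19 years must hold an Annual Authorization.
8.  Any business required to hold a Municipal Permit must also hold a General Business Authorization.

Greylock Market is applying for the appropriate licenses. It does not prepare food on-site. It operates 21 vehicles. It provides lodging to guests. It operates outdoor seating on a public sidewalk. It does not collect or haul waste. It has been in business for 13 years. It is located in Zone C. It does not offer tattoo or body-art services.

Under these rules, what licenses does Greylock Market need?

1. provides lodging to guests; vehicles 21 < 30 → Lodging Authorization required.
2. years in business 13 ≥ 9; provides lodging to guests; does not collect or haul waste → Compliance License not required.
3. years in business 13 < 17; does not offer tattoo or body-art services → Compliance Authorization not required.
4. does not collect or haul waste → Standard License not required.
5. does not prepare food on-site → Municipal Permit exemption does not apply.
6. provides lodging to guests → Municipal Permit required.
7. years in business 13 < 19 → Annual Authorization not required.
8. Municipal Permit is required → General Business Authorization also required.

General Business Authorization, Lodging Authorization, Municipal Permit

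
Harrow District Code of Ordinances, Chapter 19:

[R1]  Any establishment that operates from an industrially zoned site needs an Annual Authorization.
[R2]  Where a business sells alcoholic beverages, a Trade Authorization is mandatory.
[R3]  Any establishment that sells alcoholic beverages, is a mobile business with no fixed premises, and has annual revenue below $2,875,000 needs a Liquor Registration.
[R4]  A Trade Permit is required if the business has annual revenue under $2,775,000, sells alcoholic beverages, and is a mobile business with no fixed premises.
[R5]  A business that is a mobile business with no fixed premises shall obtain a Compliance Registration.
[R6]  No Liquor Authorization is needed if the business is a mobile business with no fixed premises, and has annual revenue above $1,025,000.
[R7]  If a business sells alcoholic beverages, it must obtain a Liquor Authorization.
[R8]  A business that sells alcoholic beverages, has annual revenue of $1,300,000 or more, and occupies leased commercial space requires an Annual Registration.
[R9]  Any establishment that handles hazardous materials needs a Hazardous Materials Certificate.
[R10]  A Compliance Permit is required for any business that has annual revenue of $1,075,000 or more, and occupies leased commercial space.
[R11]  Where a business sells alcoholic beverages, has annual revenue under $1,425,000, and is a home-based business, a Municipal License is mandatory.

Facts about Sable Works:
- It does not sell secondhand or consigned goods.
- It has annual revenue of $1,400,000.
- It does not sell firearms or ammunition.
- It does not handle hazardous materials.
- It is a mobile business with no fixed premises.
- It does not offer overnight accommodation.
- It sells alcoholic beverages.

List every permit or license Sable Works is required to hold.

Compliance Registration, Liquor Registration, Trade Authorization, Trade Permit

[R1] is a mobile business with no fixed premises (not: operates from an industrially zoned site) → Annual Authorization not required.
[R2] sells alcoholic beverages → Trade Authorization required.
[R3] sells alcoholic beverages; is a mobile business with no fixed premises; revenue $1,400,000 < $2,875,000 → Liquor Registration required.
[R4] revenue $1,400,000 < $2,775,000; sells alcoholic beverages; is a mobile business with no fixed premises → Trade Permit required.
[R5] is a mobile business with no fixed premises → Compliance Registration required.
[R6] is a mobile business with no fixed premises; revenue $1,400,000 > $1,025,000 → exempt from Liquor Authorization.
[R7] sells alcoholic beverages → Liquor Authorization required.
[R8] sells alcoholic beverages; revenue $1,400,000 ≥ $1,300,000; is a mobile business with no fixed premises (not: occupies leased commercial space) → Annual Registration not required.
[R9] does not handle hazardous materials → Hazardous Materials Certificate not required.
[R10] revenue $1,400,000 ≥ $1,075,000; is a mobile business with no fixed premises (not: occupies leased commercial space) → Compliance Permit not required.
[R11] sells alcoholic beverages; revenue $1,400,000 < $1,425,000; is a mobile business with no fixed premises (not: is a home-based business) → Municipal License not required.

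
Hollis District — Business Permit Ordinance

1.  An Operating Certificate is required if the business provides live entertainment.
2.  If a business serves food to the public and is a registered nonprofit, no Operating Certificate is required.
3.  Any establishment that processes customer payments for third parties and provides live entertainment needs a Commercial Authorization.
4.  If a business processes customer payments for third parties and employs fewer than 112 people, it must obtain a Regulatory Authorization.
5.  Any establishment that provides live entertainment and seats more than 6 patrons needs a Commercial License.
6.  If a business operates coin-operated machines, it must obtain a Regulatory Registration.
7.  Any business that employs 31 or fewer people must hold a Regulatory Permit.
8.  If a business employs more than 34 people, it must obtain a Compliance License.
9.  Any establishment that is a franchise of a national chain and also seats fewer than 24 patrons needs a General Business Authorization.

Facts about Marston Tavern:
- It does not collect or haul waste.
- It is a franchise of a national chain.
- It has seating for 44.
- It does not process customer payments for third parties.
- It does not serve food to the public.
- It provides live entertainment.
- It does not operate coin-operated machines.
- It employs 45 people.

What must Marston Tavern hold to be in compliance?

Commercial License, Compliance License, Operating Certificate

1. provides live entertainment → Operating Certificate required.
2. does not serve food to the public; is a franchise of a national chain (not: is a registered nonprofit) → Operating Certificate exemption does not apply.
3. does not process customer payments for third parties; provides live entertainment → Commercial Authorization not required.
4. does not process customer payments for third parties; employees 45 < 112 → Regulatory Authorization not required.
5. provides live entertainment; seating 44 > 6 → Commercial License required.
6. does not operate coin-operated machines → Regulatory Registration not required.
7. employees 45 > 31 → Regulatory Permit not required.
8. employees 45 > 34 → Compliance License required.
9. is a franchise of a national chain; seating 44 ≥ 24 → General Business Authorization not required.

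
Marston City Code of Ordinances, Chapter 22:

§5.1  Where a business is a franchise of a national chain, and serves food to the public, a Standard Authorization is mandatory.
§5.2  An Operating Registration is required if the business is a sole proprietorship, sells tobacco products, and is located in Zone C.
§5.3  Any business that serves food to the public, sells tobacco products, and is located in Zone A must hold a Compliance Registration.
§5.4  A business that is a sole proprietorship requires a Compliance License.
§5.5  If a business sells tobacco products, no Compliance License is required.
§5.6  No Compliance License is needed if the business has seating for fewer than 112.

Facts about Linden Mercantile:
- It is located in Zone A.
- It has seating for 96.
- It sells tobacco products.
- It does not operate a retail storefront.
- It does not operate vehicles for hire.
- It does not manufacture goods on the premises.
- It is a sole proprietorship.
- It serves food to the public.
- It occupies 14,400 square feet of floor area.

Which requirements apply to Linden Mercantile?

§5.1 is a sole proprietorship (not: is a franchise of a national chain); serves food to the public → Standard Authorization not required.
§5.2 is a sole proprietorship; sells tobacco products; is located in Zone A (not: is located in Zone C) → Operating Registration not required.
§5.3 serves food to the public; sells tobacco products; is located in Zone A → Compliance Registration required.
§5.4 is a sole proprietorship → Compliance License required.
§5.5 sells tobacco products → exempt from Compliance License.
§5.6 seating 96 < 112 → exempt from Compliance License.

Compliance Registration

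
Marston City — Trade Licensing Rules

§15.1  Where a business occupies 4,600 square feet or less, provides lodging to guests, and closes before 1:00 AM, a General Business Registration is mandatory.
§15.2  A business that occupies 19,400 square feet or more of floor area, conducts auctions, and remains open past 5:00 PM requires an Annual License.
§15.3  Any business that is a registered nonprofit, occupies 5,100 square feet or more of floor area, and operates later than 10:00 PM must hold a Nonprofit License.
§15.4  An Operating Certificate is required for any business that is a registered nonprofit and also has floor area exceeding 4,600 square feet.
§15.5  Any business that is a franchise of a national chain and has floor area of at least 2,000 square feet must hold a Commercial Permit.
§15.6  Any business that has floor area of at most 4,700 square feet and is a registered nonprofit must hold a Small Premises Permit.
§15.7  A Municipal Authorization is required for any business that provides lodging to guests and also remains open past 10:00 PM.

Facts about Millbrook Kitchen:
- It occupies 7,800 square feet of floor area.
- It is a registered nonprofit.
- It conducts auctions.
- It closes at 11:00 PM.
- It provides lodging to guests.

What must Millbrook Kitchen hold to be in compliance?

Municipal Authorization, Nonprofit License, Operating Certificate

§15.1 floor area 7,800 square feet > 4,600 square feet; provides lodging to guests; closes 11:00 PM, at/before 1:00 AM → General Business Registration not required.
§15.2 floor area 7,800 square feet < 19,400 square feet; conducts auctions; closes 11:00 PM, after 5:00 PM → Annual License not required.
§15.3 is a registered nonprofit; floor area 7,800 square feet ≥ 5,100 square feet; closes 11:00 PM, after 10:00 PM → Nonprofit License required.
§15.4 is a registered nonprofit; floor area 7,800 square feet > 4,600 square feet → Operating Certificate required.
§15.5 is a registered nonprofit (not: is a franchise of a national chain); floor area 7,800 square feet ≥ 2,000 square feet → Commercial Permit not required.
§15.6 floor area 7,800 square feet > 4,700 square feet; is a registered nonprofit → Small Premises Permit not required.
§15.7 provides lodging to guests; closes 11:00 PM, after 10:00 PM → Municipal Authorization required.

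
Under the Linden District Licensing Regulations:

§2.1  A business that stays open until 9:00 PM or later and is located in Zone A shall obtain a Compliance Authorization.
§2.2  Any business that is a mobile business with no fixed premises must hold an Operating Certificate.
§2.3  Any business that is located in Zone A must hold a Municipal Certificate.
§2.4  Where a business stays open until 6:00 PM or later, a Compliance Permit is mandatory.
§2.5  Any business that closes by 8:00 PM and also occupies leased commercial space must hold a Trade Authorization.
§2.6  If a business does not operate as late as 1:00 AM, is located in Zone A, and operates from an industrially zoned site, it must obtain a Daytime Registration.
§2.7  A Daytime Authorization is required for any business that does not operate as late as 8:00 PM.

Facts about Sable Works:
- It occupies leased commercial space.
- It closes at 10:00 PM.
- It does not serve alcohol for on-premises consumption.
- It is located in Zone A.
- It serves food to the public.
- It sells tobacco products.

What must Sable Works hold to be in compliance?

§2.1 closes 10:00 PM, after 9:00 PM; is located in Zone A → Compliance Authorization required.
§2.2 occupies leased commercial space (not: is a mobile business with no fixed premises) → Operating Certificate not required.
§2.3 is located in Zone A → Municipal Certificate required.
§2.4 closes 10:00 PM, after 6:00 PM → Compliance Permit required.
§2.5 closes 10:00 PM, after 8:00 PM; occupies leased commercial space → Trade Authorization not required.
§2.6 closes 10:00 PM, at/before 1:00 AM; is located in Zone A; occupies leased commercial space (not: operates from an industrially zoned site) → Daytime Registration not required.
§2.7 closes 10:00 PM, after 8:00 PM → Daytime Authorization not required.

Compliance Authorization, Compliance Permit, Municipal Certificate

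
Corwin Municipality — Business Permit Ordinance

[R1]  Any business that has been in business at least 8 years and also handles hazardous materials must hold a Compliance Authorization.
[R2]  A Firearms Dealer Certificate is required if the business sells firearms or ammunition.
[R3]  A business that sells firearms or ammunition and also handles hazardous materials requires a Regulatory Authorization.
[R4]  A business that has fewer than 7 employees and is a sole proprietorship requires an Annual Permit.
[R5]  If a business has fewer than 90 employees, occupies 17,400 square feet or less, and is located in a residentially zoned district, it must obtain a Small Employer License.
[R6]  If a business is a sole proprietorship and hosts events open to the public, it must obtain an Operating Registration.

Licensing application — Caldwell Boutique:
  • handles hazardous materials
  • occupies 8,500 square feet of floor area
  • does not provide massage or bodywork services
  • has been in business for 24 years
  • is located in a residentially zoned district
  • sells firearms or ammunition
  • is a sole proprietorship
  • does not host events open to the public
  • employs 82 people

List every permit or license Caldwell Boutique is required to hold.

[R1] years in business 24 ≥ 8; handles hazardous materials → Compliance Authorization required.
[R2] sells firearms or ammunition → Firearms Dealer Certificate required.
[R3] sells firearms or ammunition; handles hazardous materials → Regulatory Authorization required.
[R4] employees 82 ≥ 7; is a sole proprietorship → Annual Permit not required.
[R5] employees 82 < 90; floor area 8,500 square feet ≤ 17,400 square feet; is located in a residentially zoned district → Small Employer License required.
[R6] is a sole proprietorship; does not host events open to the public → Operating Registration not required.

Compliance Authorization, Firearms Dealer Certificate, Regulatory Authorization, Small Employer License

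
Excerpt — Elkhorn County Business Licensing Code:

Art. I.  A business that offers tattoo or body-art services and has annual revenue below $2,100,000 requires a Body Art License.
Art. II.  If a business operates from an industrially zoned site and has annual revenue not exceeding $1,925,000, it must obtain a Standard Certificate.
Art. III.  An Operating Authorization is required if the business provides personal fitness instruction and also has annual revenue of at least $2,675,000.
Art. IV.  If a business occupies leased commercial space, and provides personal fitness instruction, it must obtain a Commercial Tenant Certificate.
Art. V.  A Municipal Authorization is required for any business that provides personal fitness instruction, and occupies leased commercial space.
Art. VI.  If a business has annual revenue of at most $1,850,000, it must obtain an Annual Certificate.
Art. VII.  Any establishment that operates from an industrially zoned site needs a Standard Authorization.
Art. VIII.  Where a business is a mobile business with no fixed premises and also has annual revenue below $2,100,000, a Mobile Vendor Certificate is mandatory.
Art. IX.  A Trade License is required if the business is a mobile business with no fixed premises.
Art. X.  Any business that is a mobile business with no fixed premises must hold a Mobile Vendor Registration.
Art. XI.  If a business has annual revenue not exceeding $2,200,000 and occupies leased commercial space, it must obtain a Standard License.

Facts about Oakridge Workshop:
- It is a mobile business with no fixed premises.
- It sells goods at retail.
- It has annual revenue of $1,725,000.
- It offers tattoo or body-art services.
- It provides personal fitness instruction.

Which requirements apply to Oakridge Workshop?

Art. I. offers tattoo or body-art services; revenue $1,725,000 < $2,100,000 → Body Art License required.
Art. II. is a mobile business with no fixed premises (not: operates from an industrially zoned site); revenue $1,725,000 ≤ $1,925,000 → Standard Certificate not required.
Art. III. provides personal fitness instruction; revenue $1,725,000 < $2,675,000 → Operating Authorization not required.
Art. IV. is a mobile business with no fixed premises (not: occupies leased commercial space); provides personal fitness instruction → Commercial Tenant Certificate not required.
Art. V. provides personal fitness instruction; is a mobile business with no fixed premises (not: occupies leased commercial space) → Municipal Authorization not required.
Art. VI. revenue $1,725,000 ≤ $1,850,000 → Annual Certificate required.
Art. VII. is a mobile business with no fixed premises (not: operates from an industrially zoned site) → Standard Authorization not required.
Art. VIII. is a mobile business with no fixed premises; revenue $1,725,000 < $2,100,000 → Mobile Vendor Certificate required.
Art. IX. is a mobile business with no fixed premises → Trade License required.
Art. X. is a mobile business with no fixed premises → Mobile Vendor Registration required.
Art. XI. revenue $1,725,000 ≤ $2,200,000; is a mobile business with no fixed premises (not: occupies leased commercial space) → Standard License not required.

Annual Certificate, Body Art License, Mobile Vendor Certificate, Mobile Vendor Registration, Trade License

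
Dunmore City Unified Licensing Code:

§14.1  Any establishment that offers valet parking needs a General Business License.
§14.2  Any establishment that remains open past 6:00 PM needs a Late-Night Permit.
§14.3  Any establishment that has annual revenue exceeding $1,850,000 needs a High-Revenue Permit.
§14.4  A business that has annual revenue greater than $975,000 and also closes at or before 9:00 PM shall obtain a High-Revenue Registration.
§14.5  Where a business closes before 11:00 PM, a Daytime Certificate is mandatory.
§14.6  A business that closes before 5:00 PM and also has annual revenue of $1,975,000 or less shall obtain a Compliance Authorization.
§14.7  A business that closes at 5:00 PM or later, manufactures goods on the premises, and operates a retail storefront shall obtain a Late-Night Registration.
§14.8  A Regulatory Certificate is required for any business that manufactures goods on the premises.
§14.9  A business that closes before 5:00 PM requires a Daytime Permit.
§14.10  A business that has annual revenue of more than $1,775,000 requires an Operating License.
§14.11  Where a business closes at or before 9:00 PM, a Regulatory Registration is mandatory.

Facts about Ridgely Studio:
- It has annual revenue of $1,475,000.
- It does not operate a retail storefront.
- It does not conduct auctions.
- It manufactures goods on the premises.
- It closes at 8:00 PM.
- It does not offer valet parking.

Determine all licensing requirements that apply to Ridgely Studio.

§14.1 does not offer valet parking → General Business License not required.
§14.2 closes 8:00 PM, after 6:00 PM → Late-Night Permit required.
§14.3 revenue $1,475,000 ≤ $1,850,000 → High-Revenue Permit not required.
§14.4 revenue $1,475,000 > $975,000; closes 8:00 PM, at/before 9:00 PM → High-Revenue Registration required.
§14.5 closes 8:00 PM, at/before 11:00 PM → Daytime Certificate required.
§14.6 closes 8:00 PM, after 5:00 PM; revenue $1,475,000 ≤ $1,975,000 → Compliance Authorization not required.
§14.7 closes 8:00 PM, after 5:00 PM; manufactures goods on the premises; does not operate a retail storefront → Late-Night Registration not required.
§14.8 manufactures goods on the premises → Regulatory Certificate required.
§14.9 closes 8:00 PM, after 5:00 PM → Daytime Permit not required.
§14.10 revenue $1,475,000 ≤ $1,775,000 → Operating License not required.
§14.11 closes 8:00 PM, at/before 9:00 PM → Regulatory Registration required.

Daytime Certificate, High-Revenue Registration, Late-Night Permit, Regulatory Certificate, Regulatory Registration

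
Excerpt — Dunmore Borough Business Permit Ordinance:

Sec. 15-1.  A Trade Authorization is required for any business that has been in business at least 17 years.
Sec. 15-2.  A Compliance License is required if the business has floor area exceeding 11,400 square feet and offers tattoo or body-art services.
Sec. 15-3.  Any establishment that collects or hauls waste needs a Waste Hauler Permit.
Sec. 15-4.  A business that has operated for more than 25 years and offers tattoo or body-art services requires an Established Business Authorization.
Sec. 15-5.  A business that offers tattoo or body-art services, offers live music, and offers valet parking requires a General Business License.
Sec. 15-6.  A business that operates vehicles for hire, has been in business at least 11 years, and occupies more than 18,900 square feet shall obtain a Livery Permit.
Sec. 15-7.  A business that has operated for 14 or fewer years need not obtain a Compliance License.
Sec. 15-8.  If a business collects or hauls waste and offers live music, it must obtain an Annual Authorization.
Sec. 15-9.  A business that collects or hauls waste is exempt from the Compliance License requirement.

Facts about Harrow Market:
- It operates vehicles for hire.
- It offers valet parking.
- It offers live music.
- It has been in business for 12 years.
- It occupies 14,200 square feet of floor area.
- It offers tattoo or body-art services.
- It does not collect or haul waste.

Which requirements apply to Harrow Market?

General Business License

Sec. 15-1. years in business 12 < 17 → Trade Authorization not required.
Sec. 15-2. floor area 14,200 square feet > 11,400 square feet; offers tattoo or body-art services → Compliance License required.
Sec. 15-3. does not collect or haul waste → Waste Hauler Permit not required.
Sec. 15-4. years in business 12 ≤ 25; offers tattoo or body-art services → Established Business Authorization not required.
Sec. 15-5. offers tattoo or body-art services; offers live music; offers valet parking → General Business License required.
Sec. 15-6. operates vehicles for hire; years in business 12 ≥ 11; floor area 14,200 square feet ≤ 18,900 square feet → Livery Permit not required.
Sec. 15-7. years in business 12 ≤ 14 → exempt from Compliance License.
Sec. 15-8. does not collect or haul waste; offers live music → Annual Authorization not required.
Sec. 15-9. does not collect or haul waste → Compliance License exemption does not apply.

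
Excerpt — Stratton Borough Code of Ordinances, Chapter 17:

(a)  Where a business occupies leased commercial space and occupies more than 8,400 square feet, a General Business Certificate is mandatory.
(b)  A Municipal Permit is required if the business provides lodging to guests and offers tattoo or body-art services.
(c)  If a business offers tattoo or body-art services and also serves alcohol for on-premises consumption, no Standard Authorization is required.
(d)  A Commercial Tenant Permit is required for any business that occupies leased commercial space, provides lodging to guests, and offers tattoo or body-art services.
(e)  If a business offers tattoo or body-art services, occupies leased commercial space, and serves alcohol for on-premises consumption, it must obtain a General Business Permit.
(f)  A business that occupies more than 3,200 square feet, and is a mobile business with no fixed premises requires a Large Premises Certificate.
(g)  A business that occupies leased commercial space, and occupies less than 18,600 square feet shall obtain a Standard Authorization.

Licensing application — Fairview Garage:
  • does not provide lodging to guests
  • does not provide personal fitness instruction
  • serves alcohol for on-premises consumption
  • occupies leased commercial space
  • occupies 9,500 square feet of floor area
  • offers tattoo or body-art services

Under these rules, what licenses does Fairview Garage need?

General Business Certificate, General Business Permit

(a) occupies leased commercial space; floor area 9,500 square feet > 8,400 square feet → General Business Certificate required.
(b) does not provide lodging to guests; offers tattoo or body-art services → Municipal Permit not required.
(c) offers tattoo or body-art services; serves alcohol for on-premises consumption → exempt from Standard Authorization.
(d) occupies leased commercial space; does not provide lodging to guests; offers tattoo or body-art services → Commercial Tenant Permit not required.
(e) offers tattoo or body-art services; occupies leased commercial space; serves alcohol for on-premises consumption → General Business Permit required.
(f) floor area 9,500 square feet > 3,200 square feet; occupies leased commercial space (not: is a mobile business with no fixed premises) → Large Premises Certificate not required.
(g) occupies leased commercial space; floor area 9,500 square feet < 18,600 square feet → Standard Authorization required.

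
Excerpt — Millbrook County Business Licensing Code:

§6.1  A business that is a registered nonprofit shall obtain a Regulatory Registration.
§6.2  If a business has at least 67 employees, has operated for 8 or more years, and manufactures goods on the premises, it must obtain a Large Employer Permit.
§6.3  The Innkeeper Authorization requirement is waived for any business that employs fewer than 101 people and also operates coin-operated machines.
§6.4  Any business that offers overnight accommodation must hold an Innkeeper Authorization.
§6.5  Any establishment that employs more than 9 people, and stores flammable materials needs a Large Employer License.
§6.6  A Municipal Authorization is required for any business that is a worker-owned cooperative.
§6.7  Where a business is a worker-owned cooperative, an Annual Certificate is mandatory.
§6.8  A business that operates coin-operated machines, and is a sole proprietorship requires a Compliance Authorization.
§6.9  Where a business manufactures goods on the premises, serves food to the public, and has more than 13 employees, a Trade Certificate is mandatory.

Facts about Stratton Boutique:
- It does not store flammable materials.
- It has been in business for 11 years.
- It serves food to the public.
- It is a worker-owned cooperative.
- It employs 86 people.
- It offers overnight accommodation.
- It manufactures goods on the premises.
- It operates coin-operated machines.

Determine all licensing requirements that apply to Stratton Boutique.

Annual Certificate, Large Employer Permit, Municipal Authorization, Trade Certificate

§6.1 is a worker-owned cooperative (not: is a registered nonprofit) → Regulatory Registration not required.
§6.2 employees 86 ≥ 67; years in business 11 ≥ 8; manufactures goods on the premises → Large Employer Permit required.
§6.3 employees 86 < 101; operates coin-operated machines → exempt from Innkeeper Authorization.
§6.4 offers overnight accommodation → Innkeeper Authorization required.
§6.5 employees 86 > 9; does not store flammable materials → Large Employer License not required.
§6.6 is a worker-owned cooperative → Municipal Authorization required.
§6.7 is a worker-owned cooperative → Annual Certificate required.
§6.8 operates coin-operated machines; is a worker-owned cooperative (not: is a sole proprietorship) → Compliance Authorization not required.
§6.9 manufactures goods on the premises; serves food to the public; employees 86 > 13 → Trade Certificate required.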